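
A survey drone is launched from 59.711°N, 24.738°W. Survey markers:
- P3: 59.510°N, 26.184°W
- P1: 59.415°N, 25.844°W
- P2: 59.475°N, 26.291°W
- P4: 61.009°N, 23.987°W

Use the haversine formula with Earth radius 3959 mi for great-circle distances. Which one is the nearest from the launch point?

P1

Distance to each, sorted:
P1: 43.8 mi
P3: 52.4 mi
P2: 56.7 mi
P4: 93.3 mi
The nearest is P1 at 43.8 mi.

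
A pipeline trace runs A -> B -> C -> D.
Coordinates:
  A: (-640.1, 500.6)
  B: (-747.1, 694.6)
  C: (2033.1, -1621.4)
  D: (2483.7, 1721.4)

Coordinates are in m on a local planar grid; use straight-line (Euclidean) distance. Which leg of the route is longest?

Leg distances:
A→B: 221.6 m
B→C: 3618.5 m
C→D: 3373.0 m
The longest leg is B–C at 3618.5 m.

B–C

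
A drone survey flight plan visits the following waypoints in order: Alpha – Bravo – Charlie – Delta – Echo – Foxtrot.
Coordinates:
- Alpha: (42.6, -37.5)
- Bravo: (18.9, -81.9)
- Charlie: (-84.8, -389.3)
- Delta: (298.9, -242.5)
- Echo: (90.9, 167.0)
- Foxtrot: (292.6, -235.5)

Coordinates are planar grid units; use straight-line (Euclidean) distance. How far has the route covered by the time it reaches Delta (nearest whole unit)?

Leg distances:
Alpha→Bravo: 50.3  (cumulative 50.3)
Bravo→Charlie: 324.4  (cumulative 374.7)
Charlie→Delta: 410.8  (cumulative 785.6)
Cumulative distance at Delta ≈ 786.

786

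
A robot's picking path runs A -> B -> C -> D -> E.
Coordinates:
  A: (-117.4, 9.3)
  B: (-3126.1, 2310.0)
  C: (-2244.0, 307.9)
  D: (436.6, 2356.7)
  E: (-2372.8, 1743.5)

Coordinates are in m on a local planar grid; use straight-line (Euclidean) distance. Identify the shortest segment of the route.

Leg distances:
A→B: 3787.5 m
B→C: 2187.8 m
C→D: 3373.9 m
D→E: 2875.5 m
The shortest leg is B–C at 2187.8 m.

B–C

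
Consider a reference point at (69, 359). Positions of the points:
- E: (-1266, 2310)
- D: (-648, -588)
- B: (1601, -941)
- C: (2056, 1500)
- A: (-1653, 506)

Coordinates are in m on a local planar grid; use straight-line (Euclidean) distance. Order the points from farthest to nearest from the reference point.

Distance from the reference point at (69, 359) to each:
E (-1266, 2310): 2364.0 m
C (2056, 1500): 2291.3 m
B (1601, -941): 2009.2 m
A (-1653, 506): 1728.3 m
D (-648, -588): 1187.8 m

E, C, B, A, D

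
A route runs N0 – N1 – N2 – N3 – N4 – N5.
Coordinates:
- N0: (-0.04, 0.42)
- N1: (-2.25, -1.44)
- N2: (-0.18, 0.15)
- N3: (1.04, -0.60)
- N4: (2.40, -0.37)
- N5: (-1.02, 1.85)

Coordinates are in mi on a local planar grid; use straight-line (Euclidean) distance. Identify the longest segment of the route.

N4–N5

Leg distances:
N0→N1: 2.9 mi
N1→N2: 2.6 mi
N2→N3: 1.4 mi
N3→N4: 1.4 mi
N4→N5: 4.1 mi
The longest leg is N4–N5 at 4.1 mi.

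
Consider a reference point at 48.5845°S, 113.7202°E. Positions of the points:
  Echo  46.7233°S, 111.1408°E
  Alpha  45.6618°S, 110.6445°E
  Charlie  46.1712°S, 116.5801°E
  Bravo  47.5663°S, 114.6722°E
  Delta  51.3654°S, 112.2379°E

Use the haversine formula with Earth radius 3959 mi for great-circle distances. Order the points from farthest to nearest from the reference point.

Distance from the reference point at 48.5845°S, 113.7202°E to each:
Alpha 45.6618°S, 110.6445°E: 248.3 mi
Charlie 46.1712°S, 116.5801°E: 213.8 mi
Delta 51.3654°S, 112.2379°E: 203.1 mi
Echo 46.7233°S, 111.1408°E: 175.9 mi
Bravo 47.5663°S, 114.6722°E: 83.0 mi

Alpha, Charlie, Delta, Echo, Bravo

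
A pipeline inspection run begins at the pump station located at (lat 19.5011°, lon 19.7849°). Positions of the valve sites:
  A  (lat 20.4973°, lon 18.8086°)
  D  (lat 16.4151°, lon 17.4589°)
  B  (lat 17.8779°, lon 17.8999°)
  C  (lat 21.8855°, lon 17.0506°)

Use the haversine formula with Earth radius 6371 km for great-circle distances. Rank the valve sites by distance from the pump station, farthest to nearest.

Distances from the pump station:
D (lat 16.4151°, lon 17.4589°): 422.2 km
C (lat 21.8855°, lon 17.0506°): 388.8 km
B (lat 17.8779°, lon 17.8999°): 268.3 km
A (lat 20.4973°, lon 18.8086°): 150.6 km

D, C, B, A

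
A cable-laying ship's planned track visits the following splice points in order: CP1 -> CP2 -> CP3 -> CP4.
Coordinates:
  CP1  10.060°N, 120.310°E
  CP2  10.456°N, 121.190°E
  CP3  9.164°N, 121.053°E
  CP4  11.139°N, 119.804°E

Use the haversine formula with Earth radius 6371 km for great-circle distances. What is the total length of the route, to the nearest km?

Leg distances:
CP1→CP2: 105.9 km  (cumulative 105.9 km)
CP2→CP3: 144.4 km  (cumulative 250.3 km)
CP3→CP4: 258.7 km  (cumulative 509.0 km)
Total route length ≈ 509 km.

509 km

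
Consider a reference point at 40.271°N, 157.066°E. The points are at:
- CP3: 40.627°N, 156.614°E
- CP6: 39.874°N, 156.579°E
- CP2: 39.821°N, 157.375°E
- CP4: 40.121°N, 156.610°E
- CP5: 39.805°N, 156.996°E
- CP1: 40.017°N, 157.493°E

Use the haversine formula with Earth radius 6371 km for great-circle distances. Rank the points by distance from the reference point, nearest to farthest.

CP4, CP1, CP5, CP3, CP2, CP6

Computing each great-circle distance from 40.271°N, 157.066°E:
CP4 40.121°N, 156.610°E: 42.2 km
CP1 40.017°N, 157.493°E: 46.0 km
CP5 39.805°N, 156.996°E: 52.2 km
CP3 40.627°N, 156.614°E: 55.0 km
CP2 39.821°N, 157.375°E: 56.5 km
CP6 39.874°N, 156.579°E: 60.5 km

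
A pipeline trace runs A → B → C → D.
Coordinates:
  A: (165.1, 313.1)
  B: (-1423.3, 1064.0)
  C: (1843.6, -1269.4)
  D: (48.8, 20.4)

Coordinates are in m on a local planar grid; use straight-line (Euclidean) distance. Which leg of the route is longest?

Leg distances:
A→B: 1756.9 m
B→C: 4014.6 m
C→D: 2210.2 m
The longest leg is B–C at 4014.6 m.

B–C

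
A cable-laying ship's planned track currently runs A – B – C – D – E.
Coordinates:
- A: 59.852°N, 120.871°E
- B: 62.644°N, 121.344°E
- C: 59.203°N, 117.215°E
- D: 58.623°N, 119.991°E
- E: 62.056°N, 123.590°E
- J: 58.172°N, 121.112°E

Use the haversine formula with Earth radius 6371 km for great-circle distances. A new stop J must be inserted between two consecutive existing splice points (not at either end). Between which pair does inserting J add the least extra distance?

between D and E

Added distance for inserting J between each consecutive pair:
A–B: 373.3 km
B–C: 307.3 km
C–D: 163.1 km
D–E: 105.6 km
Smallest added distance is 105.6 km, inserting between D and E.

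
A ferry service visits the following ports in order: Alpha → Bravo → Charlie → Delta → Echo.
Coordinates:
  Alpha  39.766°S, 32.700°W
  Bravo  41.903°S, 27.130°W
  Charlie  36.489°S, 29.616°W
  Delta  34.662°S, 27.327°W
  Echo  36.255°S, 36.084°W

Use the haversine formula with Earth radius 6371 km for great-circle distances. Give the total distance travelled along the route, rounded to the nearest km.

Leg distances:
Alpha→Bravo: 525.3 km  (cumulative 525.3 km)
Bravo→Charlie: 638.9 km  (cumulative 1164.2 km)
Charlie→Delta: 290.0 km  (cumulative 1454.2 km)
Delta→Echo: 812.4 km  (cumulative 2266.6 km)
Total route length ≈ 2267 km.

2267 km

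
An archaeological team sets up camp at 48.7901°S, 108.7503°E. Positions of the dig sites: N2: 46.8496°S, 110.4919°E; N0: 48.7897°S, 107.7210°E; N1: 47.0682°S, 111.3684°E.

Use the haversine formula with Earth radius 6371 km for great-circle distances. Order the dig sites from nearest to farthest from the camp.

N0, N2, N1

Distances from the camp:
N0 48.7897°S, 107.7210°E: 75.4 km
N2 46.8496°S, 110.4919°E: 251.9 km
N1 47.0682°S, 111.3684°E: 273.3 km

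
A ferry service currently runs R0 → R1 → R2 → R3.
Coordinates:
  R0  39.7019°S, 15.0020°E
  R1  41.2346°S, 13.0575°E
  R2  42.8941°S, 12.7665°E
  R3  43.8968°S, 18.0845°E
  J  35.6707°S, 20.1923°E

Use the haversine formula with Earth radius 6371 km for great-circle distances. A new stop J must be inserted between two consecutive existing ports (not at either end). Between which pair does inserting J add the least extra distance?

Added distance for inserting J between each consecutive pair:
R0–R1: 1279.0 km
R1–R2: 1715.7 km
R2–R3: 1513.9 km
Smallest added distance is 1279.0 km, inserting between R0 and R1.

between R0 and R1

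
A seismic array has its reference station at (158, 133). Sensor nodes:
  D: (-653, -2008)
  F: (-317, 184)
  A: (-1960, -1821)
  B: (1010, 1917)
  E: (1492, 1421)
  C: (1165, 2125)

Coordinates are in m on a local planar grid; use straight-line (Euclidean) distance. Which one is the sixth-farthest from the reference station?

Distances from the reference station ((158, 133)):
A: 2881.7 m
D: 2289.5 m
C: 2232.1 m
B: 1977.0 m
E: 1854.3 m
F: 477.7 m
The sixth-farthest is F at 477.7 m.

F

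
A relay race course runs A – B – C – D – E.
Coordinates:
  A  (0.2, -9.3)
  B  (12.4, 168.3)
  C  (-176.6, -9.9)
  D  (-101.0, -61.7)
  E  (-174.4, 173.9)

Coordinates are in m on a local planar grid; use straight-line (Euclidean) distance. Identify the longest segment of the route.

Leg distances:
A→B: 178.0 m
B→C: 259.8 m
C→D: 91.6 m
D→E: 246.8 m
The longest leg is B–C at 259.8 m.

B–C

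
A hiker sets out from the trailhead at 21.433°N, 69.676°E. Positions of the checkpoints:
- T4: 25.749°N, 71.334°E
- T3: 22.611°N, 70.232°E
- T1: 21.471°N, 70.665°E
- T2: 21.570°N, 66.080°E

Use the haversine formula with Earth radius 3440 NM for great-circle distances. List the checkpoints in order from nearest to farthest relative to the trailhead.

T1, T3, T2, T4

Computing each great-circle distance from 21.433°N, 69.676°E:
T1 21.471°N, 70.665°E: 55.3 NM
T3 22.611°N, 70.232°E: 77.2 NM
T2 21.570°N, 66.080°E: 201.0 NM
T4 25.749°N, 71.334°E: 274.7 NM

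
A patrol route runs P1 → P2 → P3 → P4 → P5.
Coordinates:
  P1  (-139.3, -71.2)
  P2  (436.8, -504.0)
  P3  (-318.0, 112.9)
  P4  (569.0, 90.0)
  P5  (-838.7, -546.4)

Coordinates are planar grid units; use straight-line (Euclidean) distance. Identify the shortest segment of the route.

P1–P2

Leg distances:
P1→P2: 720.6
P2→P3: 974.8
P3→P4: 887.3
P4→P5: 1544.9
The shortest leg is P1–P2 at 720.6.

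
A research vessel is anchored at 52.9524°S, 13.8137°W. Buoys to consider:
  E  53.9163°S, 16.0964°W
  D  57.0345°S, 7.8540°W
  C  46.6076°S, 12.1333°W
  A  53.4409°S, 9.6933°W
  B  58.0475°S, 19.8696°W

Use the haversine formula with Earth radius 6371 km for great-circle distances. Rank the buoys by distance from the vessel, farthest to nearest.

C, B, D, A, E

Distance from the vessel at 52.9524°S, 13.8137°W to each:
C 46.6076°S, 12.1333°W: 715.7 km
B 58.0475°S, 19.8696°W: 682.4 km
D 57.0345°S, 7.8540°W: 591.6 km
A 53.4409°S, 9.6933°W: 279.8 km
E 53.9163°S, 16.0964°W: 185.3 km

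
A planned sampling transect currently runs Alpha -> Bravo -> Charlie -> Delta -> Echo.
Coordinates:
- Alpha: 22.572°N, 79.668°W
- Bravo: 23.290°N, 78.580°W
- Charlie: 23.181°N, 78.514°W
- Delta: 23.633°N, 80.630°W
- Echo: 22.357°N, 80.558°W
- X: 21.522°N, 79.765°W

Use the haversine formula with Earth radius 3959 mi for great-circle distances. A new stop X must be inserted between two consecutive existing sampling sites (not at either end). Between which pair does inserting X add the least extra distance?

between Alpha and Bravo

Added distance for inserting X between each consecutive pair:
Alpha–Bravo: 131.4 mi
Bravo–Charlie: 274.9 mi
Charlie–Delta: 157.9 mi
Delta–Echo: 144.6 mi
Smallest added distance is 131.4 mi, inserting between Alpha and Bravo.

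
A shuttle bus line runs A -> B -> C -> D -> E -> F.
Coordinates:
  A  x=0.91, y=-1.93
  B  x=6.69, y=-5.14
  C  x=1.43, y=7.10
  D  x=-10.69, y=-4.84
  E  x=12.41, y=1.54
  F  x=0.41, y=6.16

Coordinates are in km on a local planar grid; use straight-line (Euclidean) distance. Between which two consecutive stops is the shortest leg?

A–B

Leg distances:
A→B: 6.6 km
B→C: 13.3 km
C→D: 17.0 km
D→E: 24.0 km
E→F: 12.9 km
The shortest leg is A–B at 6.6 km.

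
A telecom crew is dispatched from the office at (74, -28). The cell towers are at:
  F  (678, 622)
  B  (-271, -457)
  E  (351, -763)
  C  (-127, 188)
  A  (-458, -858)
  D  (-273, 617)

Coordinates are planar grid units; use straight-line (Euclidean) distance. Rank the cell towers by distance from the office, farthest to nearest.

A, F, E, D, B, C

Distance from the office at (74, -28) to each:
A (-458, -858): 985.9
F (678, 622): 887.3
E (351, -763): 785.5
D (-273, 617): 732.4
B (-271, -457): 550.5
C (-127, 188): 295.1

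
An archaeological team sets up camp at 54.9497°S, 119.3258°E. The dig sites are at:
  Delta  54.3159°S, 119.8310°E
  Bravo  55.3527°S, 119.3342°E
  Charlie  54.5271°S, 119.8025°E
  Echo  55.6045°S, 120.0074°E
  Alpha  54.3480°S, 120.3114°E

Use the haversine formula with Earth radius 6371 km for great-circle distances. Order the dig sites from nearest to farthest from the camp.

Distance from the camp at 54.9497°S, 119.3258°E to each:
Bravo 55.3527°S, 119.3342°E: 44.8 km
Charlie 54.5271°S, 119.8025°E: 56.1 km
Delta 54.3159°S, 119.8310°E: 77.6 km
Echo 55.6045°S, 120.0074°E: 84.6 km
Alpha 54.3480°S, 120.3114°E: 92.2 km

Bravo, Charlie, Delta, Echo, Alpha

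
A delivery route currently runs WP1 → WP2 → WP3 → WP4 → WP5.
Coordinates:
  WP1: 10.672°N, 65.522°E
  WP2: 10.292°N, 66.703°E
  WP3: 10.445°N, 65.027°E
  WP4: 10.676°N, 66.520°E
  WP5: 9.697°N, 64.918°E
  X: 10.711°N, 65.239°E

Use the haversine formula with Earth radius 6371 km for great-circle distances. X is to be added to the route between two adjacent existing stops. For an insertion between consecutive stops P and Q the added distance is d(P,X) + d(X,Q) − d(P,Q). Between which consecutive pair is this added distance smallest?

Added distance for inserting X between each consecutive pair:
WP1–WP2: 62.1 km
WP2–WP3: 20.2 km
WP3–WP4: 12.4 km
WP4–WP5: 51.7 km
Smallest added distance is 12.4 km, inserting between WP3 and WP4.

between WP3 and WP4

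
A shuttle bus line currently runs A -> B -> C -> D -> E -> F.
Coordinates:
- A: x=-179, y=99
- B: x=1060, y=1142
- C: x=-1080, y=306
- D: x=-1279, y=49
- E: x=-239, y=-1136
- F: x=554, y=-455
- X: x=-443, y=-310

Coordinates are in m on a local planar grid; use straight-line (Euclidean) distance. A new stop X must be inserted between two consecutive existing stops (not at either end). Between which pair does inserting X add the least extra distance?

between D and E

Added distance for inserting X between each consecutive pair:
A–B: 957.1 m
B–C: 678.4 m
C–D: 1470.9 m
D–E: 184.0 m
E–F: 813.0 m
Smallest added distance is 184.0 m, inserting between D and E.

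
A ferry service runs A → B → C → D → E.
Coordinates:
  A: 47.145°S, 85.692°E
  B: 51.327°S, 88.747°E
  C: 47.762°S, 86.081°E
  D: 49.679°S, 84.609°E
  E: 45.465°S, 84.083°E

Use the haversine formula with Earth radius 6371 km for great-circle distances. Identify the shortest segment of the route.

Leg distances:
A→B: 515.1 km
B→C: 440.5 km
C→D: 238.9 km
D→E: 470.2 km
The shortest leg is C–D at 238.9 km.

C–D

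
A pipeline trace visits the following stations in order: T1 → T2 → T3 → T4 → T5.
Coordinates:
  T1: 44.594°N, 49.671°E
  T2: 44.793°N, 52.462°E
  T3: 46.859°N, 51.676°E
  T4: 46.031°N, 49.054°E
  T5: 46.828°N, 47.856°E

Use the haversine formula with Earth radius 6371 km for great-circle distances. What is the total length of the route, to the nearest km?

Leg distances:
T1→T2: 221.7 km  (cumulative 221.7 km)
T2→T3: 237.7 km  (cumulative 459.4 km)
T3→T4: 221.0 km  (cumulative 680.3 km)
T4→T5: 127.6 km  (cumulative 808.0 km)
Total route length ≈ 808 km.

808 km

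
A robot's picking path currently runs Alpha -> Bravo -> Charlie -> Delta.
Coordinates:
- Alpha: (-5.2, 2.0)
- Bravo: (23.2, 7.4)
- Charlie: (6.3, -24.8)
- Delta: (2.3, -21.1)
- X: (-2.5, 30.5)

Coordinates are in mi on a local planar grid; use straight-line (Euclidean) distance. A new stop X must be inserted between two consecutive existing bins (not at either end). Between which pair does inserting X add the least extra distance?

Added distance for inserting X between each consecutive pair:
Alpha–Bravo: 34.3 mi
Bravo–Charlie: 54.2 mi
Charlie–Delta: 102.4 mi
Smallest added distance is 34.3 mi, inserting between Alpha and Bravo.

between Alpha and Bravo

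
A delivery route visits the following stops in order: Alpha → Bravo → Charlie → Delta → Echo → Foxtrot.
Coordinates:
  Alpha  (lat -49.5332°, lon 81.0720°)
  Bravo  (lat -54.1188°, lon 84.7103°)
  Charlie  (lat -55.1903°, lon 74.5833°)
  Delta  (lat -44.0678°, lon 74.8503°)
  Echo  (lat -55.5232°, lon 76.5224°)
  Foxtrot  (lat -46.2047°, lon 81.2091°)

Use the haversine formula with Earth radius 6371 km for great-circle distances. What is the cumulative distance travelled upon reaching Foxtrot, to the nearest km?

Leg distances:
Alpha→Bravo: 567.7 km  (cumulative 567.7 km)
Bravo→Charlie: 661.6 km  (cumulative 1229.3 km)
Charlie→Delta: 1236.9 km  (cumulative 2466.3 km)
Delta→Echo: 1279.3 km  (cumulative 3745.6 km)
Echo→Foxtrot: 1086.5 km  (cumulative 4832.1 km)
Cumulative distance at Foxtrot ≈ 4832 km.

4832 km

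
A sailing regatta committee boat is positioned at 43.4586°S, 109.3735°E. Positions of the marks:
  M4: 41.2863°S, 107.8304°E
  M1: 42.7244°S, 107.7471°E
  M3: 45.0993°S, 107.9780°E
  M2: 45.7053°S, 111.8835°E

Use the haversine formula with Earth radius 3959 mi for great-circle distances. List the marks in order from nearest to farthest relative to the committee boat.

Distances from the committee boat:
M1 42.7244°S, 107.7471°E: 96.5 mi
M3 45.0993°S, 107.9780°E: 132.7 mi
M4 41.2863°S, 107.8304°E: 169.5 mi
M2 45.7053°S, 111.8835°E: 198.4 mi

M1, M3, M4, M2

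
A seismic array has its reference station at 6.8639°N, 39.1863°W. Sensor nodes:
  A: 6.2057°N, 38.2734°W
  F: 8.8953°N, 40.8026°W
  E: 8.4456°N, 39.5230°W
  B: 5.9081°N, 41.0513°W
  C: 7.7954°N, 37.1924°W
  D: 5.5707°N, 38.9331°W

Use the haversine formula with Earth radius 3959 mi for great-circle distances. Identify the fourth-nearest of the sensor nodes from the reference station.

B

Distances from the reference station (6.8639°N, 39.1863°W):
A: 77.4 mi
D: 91.0 mi
E: 111.7 mi
B: 144.1 mi
C: 151.0 mi
F: 178.7 mi
The fourth-nearest is B at 144.1 mi.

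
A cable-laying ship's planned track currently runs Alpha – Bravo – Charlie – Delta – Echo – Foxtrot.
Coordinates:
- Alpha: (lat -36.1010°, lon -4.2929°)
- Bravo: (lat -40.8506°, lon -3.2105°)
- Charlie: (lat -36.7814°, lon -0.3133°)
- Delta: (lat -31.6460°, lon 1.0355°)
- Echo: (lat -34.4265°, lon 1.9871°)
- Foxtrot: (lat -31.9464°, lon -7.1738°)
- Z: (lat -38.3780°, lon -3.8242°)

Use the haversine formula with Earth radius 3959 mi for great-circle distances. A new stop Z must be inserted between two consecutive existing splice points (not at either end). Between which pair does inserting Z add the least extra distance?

between Alpha and Bravo

Added distance for inserting Z between each consecutive pair:
Alpha–Bravo: 0.0 mi
Bravo–Charlie: 74.1 mi
Charlie–Delta: 398.7 mi
Delta–Echo: 763.2 mi
Echo–Foxtrot: 349.3 mi
Smallest added distance is 0.0 mi, inserting between Alpha and Bravo.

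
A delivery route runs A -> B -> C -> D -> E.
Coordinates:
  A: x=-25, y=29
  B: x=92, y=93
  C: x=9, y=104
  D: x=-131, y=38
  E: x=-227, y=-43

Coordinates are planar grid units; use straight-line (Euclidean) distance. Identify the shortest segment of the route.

Leg distances:
A→B: 133.4
B→C: 83.7
C→D: 154.8
D→E: 125.6
The shortest leg is B–C at 83.7.

B–C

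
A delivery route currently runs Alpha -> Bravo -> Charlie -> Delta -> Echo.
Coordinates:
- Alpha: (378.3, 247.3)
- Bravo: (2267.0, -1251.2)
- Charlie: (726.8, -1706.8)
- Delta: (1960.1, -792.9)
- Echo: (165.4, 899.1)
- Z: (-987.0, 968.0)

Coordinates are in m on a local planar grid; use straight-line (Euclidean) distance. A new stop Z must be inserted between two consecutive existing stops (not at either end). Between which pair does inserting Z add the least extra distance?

between Delta and Echo

Added distance for inserting Z between each consecutive pair:
Alpha–Bravo: 3071.6 m
Bravo–Charlie: 5509.3 m
Charlie–Delta: 5074.8 m
Delta–Echo: 2121.0 m
Smallest added distance is 2121.0 m, inserting between Delta and Echo.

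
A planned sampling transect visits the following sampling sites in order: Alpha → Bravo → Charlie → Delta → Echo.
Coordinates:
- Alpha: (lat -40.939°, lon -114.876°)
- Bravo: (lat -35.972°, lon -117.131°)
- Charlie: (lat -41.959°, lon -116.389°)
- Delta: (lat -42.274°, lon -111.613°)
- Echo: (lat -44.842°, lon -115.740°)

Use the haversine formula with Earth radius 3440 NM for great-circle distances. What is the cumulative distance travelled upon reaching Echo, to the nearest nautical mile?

1128 NM

Leg distances:
Alpha→Bravo: 316.5 NM  (cumulative 316.5 NM)
Bravo→Charlie: 361.1 NM  (cumulative 677.6 NM)
Charlie→Delta: 213.5 NM  (cumulative 891.1 NM)
Delta→Echo: 236.6 NM  (cumulative 1127.7 NM)
Cumulative distance at Echo ≈ 1128 NM.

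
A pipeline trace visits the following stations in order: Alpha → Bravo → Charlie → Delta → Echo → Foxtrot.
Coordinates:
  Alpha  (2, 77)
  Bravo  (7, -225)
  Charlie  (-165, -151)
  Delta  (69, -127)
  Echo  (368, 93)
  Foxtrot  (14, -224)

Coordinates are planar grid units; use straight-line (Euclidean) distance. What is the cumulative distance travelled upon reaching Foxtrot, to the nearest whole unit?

Leg distances:
Alpha→Bravo: 302.0  (cumulative 302.0)
Bravo→Charlie: 187.2  (cumulative 489.3)
Charlie→Delta: 235.2  (cumulative 724.5)
Delta→Echo: 371.2  (cumulative 1095.7)
Echo→Foxtrot: 475.2  (cumulative 1570.9)
Cumulative distance at Foxtrot ≈ 1571.

1571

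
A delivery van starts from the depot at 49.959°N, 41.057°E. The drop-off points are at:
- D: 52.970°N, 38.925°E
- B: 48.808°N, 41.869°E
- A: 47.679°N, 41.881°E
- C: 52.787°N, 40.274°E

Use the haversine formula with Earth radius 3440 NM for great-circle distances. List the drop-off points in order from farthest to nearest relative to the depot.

D, C, A, B

Computing each great-circle distance from 49.959°N, 41.057°E:
D 52.970°N, 38.925°E: 197.6 NM
C 52.787°N, 40.274°E: 172.3 NM
A 47.679°N, 41.881°E: 140.7 NM
B 48.808°N, 41.869°E: 76.0 NM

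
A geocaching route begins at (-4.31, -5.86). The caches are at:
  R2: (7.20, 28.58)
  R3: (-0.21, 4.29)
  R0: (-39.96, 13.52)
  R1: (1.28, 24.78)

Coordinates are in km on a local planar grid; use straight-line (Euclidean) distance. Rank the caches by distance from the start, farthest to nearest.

Distances from the start:
R0 (-39.96, 13.52): 40.6 km
R2 (7.20, 28.58): 36.3 km
R1 (1.28, 24.78): 31.1 km
R3 (-0.21, 4.29): 10.9 km

R0, R2, R1, R3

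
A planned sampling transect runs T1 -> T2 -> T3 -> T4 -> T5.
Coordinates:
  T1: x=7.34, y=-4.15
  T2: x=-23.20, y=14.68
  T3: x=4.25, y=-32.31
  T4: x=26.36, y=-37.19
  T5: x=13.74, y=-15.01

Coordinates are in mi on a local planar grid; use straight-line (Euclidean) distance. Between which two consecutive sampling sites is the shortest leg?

Leg distances:
T1→T2: 35.9 mi
T2→T3: 54.4 mi
T3→T4: 22.6 mi
T4→T5: 25.5 mi
The shortest leg is T3–T4 at 22.6 mi.

T3–T4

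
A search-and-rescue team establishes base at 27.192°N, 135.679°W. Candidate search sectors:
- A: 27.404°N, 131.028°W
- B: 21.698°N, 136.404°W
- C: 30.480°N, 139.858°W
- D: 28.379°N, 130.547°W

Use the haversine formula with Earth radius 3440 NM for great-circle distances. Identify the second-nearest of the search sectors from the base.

Distances from the base (27.192°N, 135.679°W):
A: 248.5 NM
D: 281.7 NM
C: 295.4 NM
B: 332.2 NM
The second-nearest is D at 281.7 NM.

D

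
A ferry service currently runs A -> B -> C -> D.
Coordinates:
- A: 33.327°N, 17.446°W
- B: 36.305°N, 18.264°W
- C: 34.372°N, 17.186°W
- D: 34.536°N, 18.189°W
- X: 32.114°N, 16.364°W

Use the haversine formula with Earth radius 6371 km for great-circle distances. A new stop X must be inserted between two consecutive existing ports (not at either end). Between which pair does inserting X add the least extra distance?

Added distance for inserting X between each consecutive pair:
A–B: 326.8 km
B–C: 524.0 km
C–D: 486.9 km
Smallest added distance is 326.8 km, inserting between A and B.

between A and B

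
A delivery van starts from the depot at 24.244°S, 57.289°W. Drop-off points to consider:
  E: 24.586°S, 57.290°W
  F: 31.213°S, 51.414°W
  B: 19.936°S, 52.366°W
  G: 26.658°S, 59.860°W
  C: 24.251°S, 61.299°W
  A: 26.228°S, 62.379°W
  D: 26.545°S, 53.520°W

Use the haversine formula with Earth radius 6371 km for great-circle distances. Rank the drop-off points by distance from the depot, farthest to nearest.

F, B, A, D, C, G, E

Distances from the depot:
F 31.213°S, 51.414°W: 966.5 km
B 19.936°S, 52.366°W: 697.5 km
A 26.228°S, 62.379°W: 557.4 km
D 26.545°S, 53.520°W: 456.9 km
C 24.251°S, 61.299°W: 406.5 km
G 26.658°S, 59.860°W: 372.4 km
E 24.586°S, 57.290°W: 38.0 km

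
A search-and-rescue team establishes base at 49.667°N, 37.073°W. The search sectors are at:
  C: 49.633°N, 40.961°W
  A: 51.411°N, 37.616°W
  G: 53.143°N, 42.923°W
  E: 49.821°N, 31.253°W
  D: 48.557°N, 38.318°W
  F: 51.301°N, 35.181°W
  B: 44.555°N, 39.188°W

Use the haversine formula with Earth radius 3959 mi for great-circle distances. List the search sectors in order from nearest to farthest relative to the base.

Distances from the base:
D 48.557°N, 38.318°W: 95.1 mi
A 51.411°N, 37.616°W: 122.8 mi
F 51.301°N, 35.181°W: 140.2 mi
C 49.633°N, 40.961°W: 173.9 mi
E 49.821°N, 31.253°W: 260.0 mi
G 53.143°N, 42.923°W: 348.0 mi
B 44.555°N, 39.188°W: 366.9 mi

D, A, F, C, E, G, B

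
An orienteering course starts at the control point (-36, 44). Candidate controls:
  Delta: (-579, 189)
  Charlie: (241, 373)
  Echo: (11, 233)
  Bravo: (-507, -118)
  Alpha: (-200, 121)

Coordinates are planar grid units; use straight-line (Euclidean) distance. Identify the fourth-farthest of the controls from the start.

Distance to each, sorted:
Delta: 562.0
Bravo: 498.1
Charlie: 430.1
Echo: 194.8
Alpha: 181.2
The fourth-farthest is Echo at 194.8.

Echo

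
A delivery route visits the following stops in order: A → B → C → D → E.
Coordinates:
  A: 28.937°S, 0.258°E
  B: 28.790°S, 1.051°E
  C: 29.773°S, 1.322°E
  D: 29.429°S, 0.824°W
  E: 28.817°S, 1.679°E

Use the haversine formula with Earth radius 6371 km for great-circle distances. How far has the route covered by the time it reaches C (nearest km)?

Leg distances:
A→B: 78.9 km  (cumulative 78.9 km)
B→C: 112.4 km  (cumulative 191.4 km)
Cumulative distance at C ≈ 191 km.

191 km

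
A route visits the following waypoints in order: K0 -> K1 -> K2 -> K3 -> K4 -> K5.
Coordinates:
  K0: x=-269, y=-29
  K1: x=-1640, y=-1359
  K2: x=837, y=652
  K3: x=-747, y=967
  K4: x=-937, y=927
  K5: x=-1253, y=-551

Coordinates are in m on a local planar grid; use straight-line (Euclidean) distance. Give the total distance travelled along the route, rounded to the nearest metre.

8421 m

Leg distances:
K0→K1: 1910.1 m  (cumulative 1910.1 m)
K1→K2: 3190.6 m  (cumulative 5100.7 m)
K2→K3: 1615.0 m  (cumulative 6715.7 m)
K3→K4: 194.2 m  (cumulative 6909.9 m)
K4→K5: 1511.4 m  (cumulative 8421.3 m)
Total route length ≈ 8421 m.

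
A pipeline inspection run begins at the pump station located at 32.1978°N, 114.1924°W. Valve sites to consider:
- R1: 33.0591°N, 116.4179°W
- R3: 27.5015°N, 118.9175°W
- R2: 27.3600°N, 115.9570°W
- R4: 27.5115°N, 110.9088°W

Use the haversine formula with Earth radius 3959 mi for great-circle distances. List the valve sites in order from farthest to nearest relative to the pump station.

Computing each great-circle distance from 32.1978°N, 114.1924°W:
R3 27.5015°N, 118.9175°W: 430.6 mi
R4 27.5115°N, 110.9088°W: 378.9 mi
R2 27.3600°N, 115.9570°W: 350.6 mi
R1 33.0591°N, 116.4179°W: 142.5 mi

R3, R4, R2, R1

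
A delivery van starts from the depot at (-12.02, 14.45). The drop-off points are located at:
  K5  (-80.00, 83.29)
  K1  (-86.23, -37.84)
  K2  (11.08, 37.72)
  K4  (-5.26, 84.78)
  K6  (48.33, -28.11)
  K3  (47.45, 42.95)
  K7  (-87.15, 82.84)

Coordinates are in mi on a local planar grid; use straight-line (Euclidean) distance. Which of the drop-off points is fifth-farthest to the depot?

Distance to each, sorted:
K7: 101.6 mi
K5: 96.7 mi
K1: 90.8 mi
K6: 73.8 mi
K4: 70.7 mi
K3: 65.9 mi
K2: 32.8 mi
The fifth-farthest is K4 at 70.7 mi.

K4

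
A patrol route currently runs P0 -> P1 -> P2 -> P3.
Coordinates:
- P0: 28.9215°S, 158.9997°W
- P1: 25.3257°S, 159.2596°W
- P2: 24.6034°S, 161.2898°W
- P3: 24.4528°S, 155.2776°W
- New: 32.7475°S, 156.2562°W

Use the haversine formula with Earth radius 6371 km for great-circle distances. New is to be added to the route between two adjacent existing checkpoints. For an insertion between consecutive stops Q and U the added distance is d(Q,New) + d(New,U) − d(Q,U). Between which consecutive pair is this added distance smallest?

between P0 and P1

Added distance for inserting New between each consecutive pair:
P0–P1: 974.2 km
P1–P2: 1685.2 km
P2–P3: 1348.6 km
Smallest added distance is 974.2 km, inserting between P0 and P1.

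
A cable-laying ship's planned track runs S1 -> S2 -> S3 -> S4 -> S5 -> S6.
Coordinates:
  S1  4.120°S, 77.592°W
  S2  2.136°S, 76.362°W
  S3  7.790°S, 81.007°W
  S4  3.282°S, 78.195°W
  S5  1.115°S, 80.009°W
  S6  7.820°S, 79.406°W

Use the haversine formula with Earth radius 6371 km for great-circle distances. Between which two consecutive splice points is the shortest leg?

Leg distances:
S1→S2: 259.5 km
S2→S3: 812.3 km
S3→S4: 590.0 km
S4→S5: 314.1 km
S5→S6: 748.5 km
The shortest leg is S1–S2 at 259.5 km.

S1–S2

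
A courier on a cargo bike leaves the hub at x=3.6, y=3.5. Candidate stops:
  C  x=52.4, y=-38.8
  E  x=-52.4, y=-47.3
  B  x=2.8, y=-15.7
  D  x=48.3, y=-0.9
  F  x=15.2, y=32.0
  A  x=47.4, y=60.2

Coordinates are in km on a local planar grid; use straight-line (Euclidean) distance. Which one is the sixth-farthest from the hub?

Distances from the hub (x=3.6, y=3.5):
E: 75.6 km
A: 71.6 km
C: 64.6 km
D: 44.9 km
F: 30.8 km
B: 19.2 km
The sixth-farthest is B at 19.2 km.

B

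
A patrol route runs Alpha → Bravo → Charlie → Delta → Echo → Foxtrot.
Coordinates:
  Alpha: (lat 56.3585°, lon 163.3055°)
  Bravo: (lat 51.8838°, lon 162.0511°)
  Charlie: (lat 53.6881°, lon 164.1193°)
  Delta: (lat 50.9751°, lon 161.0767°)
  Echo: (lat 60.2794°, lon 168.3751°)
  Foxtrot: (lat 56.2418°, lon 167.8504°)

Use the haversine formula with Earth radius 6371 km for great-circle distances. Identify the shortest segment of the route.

Bravo–Charlie

Leg distances:
Alpha→Bravo: 504.2 km
Bravo→Charlie: 244.1 km
Charlie→Delta: 365.6 km
Delta→Echo: 1129.9 km
Echo→Foxtrot: 450.0 km
The shortest leg is Bravo–Charlie at 244.1 km.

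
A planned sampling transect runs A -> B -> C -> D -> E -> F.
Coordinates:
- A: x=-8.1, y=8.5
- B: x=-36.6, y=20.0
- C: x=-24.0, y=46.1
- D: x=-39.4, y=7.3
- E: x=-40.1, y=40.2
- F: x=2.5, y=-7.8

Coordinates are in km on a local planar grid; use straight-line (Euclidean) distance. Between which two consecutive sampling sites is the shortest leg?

Leg distances:
A→B: 30.7 km
B→C: 29.0 km
C→D: 41.7 km
D→E: 32.9 km
E→F: 64.2 km
The shortest leg is B–C at 29.0 km.

B–C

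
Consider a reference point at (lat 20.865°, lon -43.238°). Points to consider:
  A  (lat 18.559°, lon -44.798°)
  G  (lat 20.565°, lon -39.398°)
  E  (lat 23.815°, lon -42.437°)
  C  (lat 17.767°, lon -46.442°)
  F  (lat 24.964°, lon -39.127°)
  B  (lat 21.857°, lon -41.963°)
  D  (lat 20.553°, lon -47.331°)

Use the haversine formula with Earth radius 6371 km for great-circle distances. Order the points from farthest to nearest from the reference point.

Distance from the reference point at (lat 20.865°, lon -43.238°) to each:
F (lat 24.964°, lon -39.127°): 620.4 km
C (lat 17.767°, lon -46.442°): 481.3 km
D (lat 20.553°, lon -47.331°): 427.1 km
G (lat 20.565°, lon -39.398°): 400.8 km
E (lat 23.815°, lon -42.437°): 338.2 km
A (lat 18.559°, lon -44.798°): 304.0 km
B (lat 21.857°, lon -41.963°): 172.0 km

F, C, D, G, E, A, B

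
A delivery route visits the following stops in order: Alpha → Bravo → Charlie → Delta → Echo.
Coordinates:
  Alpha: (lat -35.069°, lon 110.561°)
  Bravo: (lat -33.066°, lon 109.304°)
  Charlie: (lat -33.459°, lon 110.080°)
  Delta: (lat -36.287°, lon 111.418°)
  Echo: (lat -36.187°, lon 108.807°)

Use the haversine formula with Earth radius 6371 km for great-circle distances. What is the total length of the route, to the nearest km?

Leg distances:
Alpha→Bravo: 251.0 km  (cumulative 251.0 km)
Bravo→Charlie: 84.4 km  (cumulative 335.4 km)
Charlie→Delta: 337.3 km  (cumulative 672.7 km)
Delta→Echo: 234.4 km  (cumulative 907.1 km)
Total route length ≈ 907 km.

907 km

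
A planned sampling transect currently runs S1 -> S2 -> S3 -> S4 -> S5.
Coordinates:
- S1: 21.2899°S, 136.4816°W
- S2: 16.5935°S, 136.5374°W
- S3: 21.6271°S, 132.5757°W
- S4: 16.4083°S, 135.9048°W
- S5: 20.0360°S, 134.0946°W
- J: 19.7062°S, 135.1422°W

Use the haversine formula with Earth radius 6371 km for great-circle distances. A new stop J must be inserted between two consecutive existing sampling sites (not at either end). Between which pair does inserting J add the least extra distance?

between S2 and S3

Added distance for inserting J between each consecutive pair:
S1–S2: 78.6 km
S2–S3: 20.7 km
S3–S4: 39.8 km
S4–S5: 44.6 km
Smallest added distance is 20.7 km, inserting between S2 and S3.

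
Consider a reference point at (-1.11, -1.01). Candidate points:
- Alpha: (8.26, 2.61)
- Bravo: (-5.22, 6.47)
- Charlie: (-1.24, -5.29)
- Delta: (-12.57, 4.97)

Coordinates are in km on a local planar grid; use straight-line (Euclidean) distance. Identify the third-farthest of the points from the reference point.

Bravo

Distances from the reference point ((-1.11, -1.01)):
Delta: 12.9 km
Alpha: 10.0 km
Bravo: 8.5 km
Charlie: 4.3 km
The third-farthest is Bravo at 8.5 km.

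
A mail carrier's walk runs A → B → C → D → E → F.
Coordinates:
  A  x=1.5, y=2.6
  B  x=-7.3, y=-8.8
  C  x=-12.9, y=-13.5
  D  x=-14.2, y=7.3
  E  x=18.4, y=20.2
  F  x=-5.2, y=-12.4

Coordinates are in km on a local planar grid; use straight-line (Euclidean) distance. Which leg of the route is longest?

E–F

Leg distances:
A→B: 14.4 km
B→C: 7.3 km
C→D: 20.8 km
D→E: 35.1 km
E→F: 40.2 km
The longest leg is E–F at 40.2 km.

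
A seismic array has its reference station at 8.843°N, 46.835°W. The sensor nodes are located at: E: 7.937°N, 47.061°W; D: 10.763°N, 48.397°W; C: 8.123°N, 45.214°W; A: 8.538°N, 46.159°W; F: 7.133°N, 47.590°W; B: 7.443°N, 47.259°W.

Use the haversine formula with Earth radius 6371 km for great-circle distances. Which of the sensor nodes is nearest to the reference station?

A

Distance to each, sorted:
A: 81.7 km
E: 103.8 km
B: 162.5 km
C: 195.4 km
F: 207.5 km
D: 273.6 km
The nearest is A at 81.7 km.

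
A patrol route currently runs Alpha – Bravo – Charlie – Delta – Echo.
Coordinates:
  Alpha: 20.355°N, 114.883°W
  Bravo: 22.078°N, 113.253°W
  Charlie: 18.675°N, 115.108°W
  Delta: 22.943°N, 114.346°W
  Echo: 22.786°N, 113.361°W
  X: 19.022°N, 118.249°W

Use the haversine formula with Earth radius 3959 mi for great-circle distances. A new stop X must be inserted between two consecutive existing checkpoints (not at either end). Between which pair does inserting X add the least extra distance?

between Charlie and Delta

Added distance for inserting X between each consecutive pair:
Alpha–Bravo: 464.9 mi
Bravo–Charlie: 328.8 mi
Charlie–Delta: 277.6 mi
Delta–Echo: 715.0 mi
Smallest added distance is 277.6 mi, inserting between Charlie and Delta.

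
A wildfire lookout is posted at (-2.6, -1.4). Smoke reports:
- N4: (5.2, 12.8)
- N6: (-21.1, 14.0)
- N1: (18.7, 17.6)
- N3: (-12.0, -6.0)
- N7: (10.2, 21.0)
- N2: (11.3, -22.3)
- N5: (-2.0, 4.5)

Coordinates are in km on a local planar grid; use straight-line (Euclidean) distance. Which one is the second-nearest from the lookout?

N3

Distances from the lookout ((-2.6, -1.4)):
N5: 5.9 km
N3: 10.5 km
N4: 16.2 km
N6: 24.1 km
N2: 25.1 km
N7: 25.8 km
N1: 28.5 km
The second-nearest is N3 at 10.5 km.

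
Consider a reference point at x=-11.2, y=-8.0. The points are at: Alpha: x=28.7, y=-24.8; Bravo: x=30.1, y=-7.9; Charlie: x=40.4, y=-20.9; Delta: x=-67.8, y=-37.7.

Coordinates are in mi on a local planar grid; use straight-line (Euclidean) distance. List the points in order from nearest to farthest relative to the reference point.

Distances from the reference point:
Bravo x=30.1, y=-7.9: 41.3 mi
Alpha x=28.7, y=-24.8: 43.3 mi
Charlie x=40.4, y=-20.9: 53.2 mi
Delta x=-67.8, y=-37.7: 63.9 mi

Bravo, Alpha, Charlie, Delta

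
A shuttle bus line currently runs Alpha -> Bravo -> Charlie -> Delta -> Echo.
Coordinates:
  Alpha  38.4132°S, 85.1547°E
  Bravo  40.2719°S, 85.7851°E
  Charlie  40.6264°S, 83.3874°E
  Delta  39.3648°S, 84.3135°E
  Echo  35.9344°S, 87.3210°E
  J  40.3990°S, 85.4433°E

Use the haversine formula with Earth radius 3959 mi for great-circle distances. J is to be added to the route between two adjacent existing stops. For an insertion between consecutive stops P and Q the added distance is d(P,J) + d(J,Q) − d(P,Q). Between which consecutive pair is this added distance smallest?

Added distance for inserting J between each consecutive pair:
Alpha–Bravo: 25.3 mi
Bravo–Charlie: 0.7 mi
Charlie–Delta: 102.4 mi
Delta–Echo: 129.6 mi
Smallest added distance is 0.7 mi, inserting between Bravo and Charlie.

between Bravo and Charlie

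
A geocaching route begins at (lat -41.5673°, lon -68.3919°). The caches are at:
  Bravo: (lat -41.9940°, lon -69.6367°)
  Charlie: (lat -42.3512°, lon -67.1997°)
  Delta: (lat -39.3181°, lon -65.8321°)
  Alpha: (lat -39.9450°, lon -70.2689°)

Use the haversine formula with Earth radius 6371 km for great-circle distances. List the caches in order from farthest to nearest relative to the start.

Delta, Alpha, Charlie, Bravo

Computing each great-circle distance from (lat -41.5673°, lon -68.3919°):
Delta (lat -39.3181°, lon -65.8321°): 330.8 km
Alpha (lat -39.9450°, lon -70.2689°): 239.9 km
Charlie (lat -42.3512°, lon -67.1997°): 131.6 km
Bravo (lat -41.9940°, lon -69.6367°): 113.6 km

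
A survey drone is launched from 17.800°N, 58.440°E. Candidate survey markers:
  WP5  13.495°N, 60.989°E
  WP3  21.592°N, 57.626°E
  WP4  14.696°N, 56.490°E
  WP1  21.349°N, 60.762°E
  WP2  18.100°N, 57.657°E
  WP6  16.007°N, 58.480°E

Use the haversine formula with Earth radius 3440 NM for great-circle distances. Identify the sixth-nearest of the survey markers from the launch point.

Distance to each, sorted:
WP2: 48.2 NM
WP6: 107.7 NM
WP4: 217.6 NM
WP3: 232.3 NM
WP1: 250.3 NM
WP5: 297.5 NM
The sixth-nearest is WP5 at 297.5 NM.

WP5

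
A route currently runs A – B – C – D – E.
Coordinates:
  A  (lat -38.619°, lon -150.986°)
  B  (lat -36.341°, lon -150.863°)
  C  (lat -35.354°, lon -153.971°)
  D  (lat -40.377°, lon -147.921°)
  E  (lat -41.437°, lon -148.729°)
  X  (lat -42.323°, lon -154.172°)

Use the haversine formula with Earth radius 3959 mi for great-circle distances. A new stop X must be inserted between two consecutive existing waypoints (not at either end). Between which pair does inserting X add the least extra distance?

between C and D

Added distance for inserting X between each consecutive pair:
A–B: 597.7 mi
B–C: 744.2 mi
C–D: 353.9 mi
D–E: 553.0 mi
Smallest added distance is 353.9 mi, inserting between C and D.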